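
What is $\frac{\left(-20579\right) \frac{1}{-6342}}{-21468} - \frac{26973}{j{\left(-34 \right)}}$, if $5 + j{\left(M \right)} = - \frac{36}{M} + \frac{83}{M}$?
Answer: $\frac{17837251598707}{4220651736} \approx 4226.2$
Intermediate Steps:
$j{\left(M \right)} = -5 + \frac{47}{M}$ ($j{\left(M \right)} = -5 + \left(- \frac{36}{M} + \frac{83}{M}\right) = -5 + \frac{47}{M}$)
$\frac{\left(-20579\right) \frac{1}{-6342}}{-21468} - \frac{26973}{j{\left(-34 \right)}} = \frac{\left(-20579\right) \frac{1}{-6342}}{-21468} - \frac{26973}{-5 + \frac{47}{-34}} = \left(-20579\right) \left(- \frac{1}{6342}\right) \left(- \frac{1}{21468}\right) - \frac{26973}{-5 + 47 \left(- \frac{1}{34}\right)} = \frac{20579}{6342} \left(- \frac{1}{21468}\right) - \frac{26973}{-5 - \frac{47}{34}} = - \frac{20579}{136150056} - \frac{26973}{- \frac{217}{34}} = - \frac{20579}{136150056} - - \frac{917082}{217} = - \frac{20579}{136150056} + \frac{917082}{217} = \frac{17837251598707}{4220651736}$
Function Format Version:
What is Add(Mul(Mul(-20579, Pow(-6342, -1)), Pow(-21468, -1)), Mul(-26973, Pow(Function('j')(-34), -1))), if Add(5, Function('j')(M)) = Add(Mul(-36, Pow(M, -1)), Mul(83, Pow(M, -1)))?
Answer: Rational(17837251598707, 4220651736) ≈ 4226.2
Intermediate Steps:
Function('j')(M) = Add(-5, Mul(47, Pow(M, -1))) (Function('j')(M) = Add(-5, Add(Mul(-36, Pow(M, -1)), Mul(83, Pow(M, -1)))) = Add(-5, Mul(47, Pow(M, -1))))
Add(Mul(Mul(-20579, Pow(-6342, -1)), Pow(-21468, -1)), Mul(-26973, Pow(Function('j')(-34), -1))) = Add(Mul(Mul(-20579, Pow(-6342, -1)), Pow(-21468, -1)), Mul(-26973, Pow(Add(-5, Mul(47, Pow(-34, -1))), -1))) = Add(Mul(Mul(-20579, Rational(-1, 6342)), Rational(-1, 21468)), Mul(-26973, Pow(Add(-5, Mul(47, Rational(-1, 34))), -1))) = Add(Mul(Rational(20579, 6342), Rational(-1, 21468)), Mul(-26973, Pow(Add(-5, Rational(-47, 34)), -1))) = Add(Rational(-20579, 136150056), Mul(-26973, Pow(Rational(-217, 34), -1))) = Add(Rational(-20579, 136150056), Mul(-26973, Rational(-34, 217))) = Add(Rational(-20579, 136150056), Rational(917082, 217)) = Rational(17837251598707, 4220651736)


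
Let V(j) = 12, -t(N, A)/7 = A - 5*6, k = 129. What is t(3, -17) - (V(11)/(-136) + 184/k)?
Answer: 1437125/4386 ≈ 327.66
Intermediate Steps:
t(N, A) = 210 - 7*A (t(N, A) = -7*(A - 5*6) = -7*(A - 30) = -7*(-30 + A) = 210 - 7*A)
t(3, -17) - (V(11)/(-136) + 184/k) = (210 - 7*(-17)) - (12/(-136) + 184/129) = (210 + 119) - (12*(-1/136) + 184*(1/129)) = 329 - (-3/34 + 184/129) = 329 - 1*5869/4386 = 329 - 5869/4386 = 1437125/4386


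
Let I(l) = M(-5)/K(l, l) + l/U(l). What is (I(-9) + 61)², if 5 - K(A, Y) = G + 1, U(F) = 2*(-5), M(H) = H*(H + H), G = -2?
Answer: 4439449/900 ≈ 4932.7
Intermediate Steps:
M(H) = 2*H² (M(H) = H*(2*H) = 2*H²)
U(F) = -10
K(A, Y) = 6 (K(A, Y) = 5 - (-2 + 1) = 5 - 1*(-1) = 5 + 1 = 6)
I(l) = 25/3 - l/10 (I(l) = (2*(-5)²)/6 + l/(-10) = (2*25)*(⅙) + l*(-⅒) = 50*(⅙) - l/10 = 25/3 - l/10)
(I(-9) + 61)² = ((25/3 - ⅒*(-9)) + 61)² = ((25/3 + 9/10) + 61)² = (277/30 + 61)² = (2107/30)² = 4439449/900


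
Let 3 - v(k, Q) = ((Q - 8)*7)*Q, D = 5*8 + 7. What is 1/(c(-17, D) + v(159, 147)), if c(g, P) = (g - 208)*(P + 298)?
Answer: -1/220653 ≈ -4.5320e-6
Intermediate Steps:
D = 47 (D = 40 + 7 = 47)
c(g, P) = (-208 + g)*(298 + P)
v(k, Q) = 3 - Q*(-56 + 7*Q) (v(k, Q) = 3 - (Q - 8)*7*Q = 3 - (-8 + Q)*7*Q = 3 - (-56 + 7*Q)*Q = 3 - Q*(-56 + 7*Q))
1/(c(-17, D) + v(159, 147)) = 1/((-61984 - 208*47 + 298*(-17) + 47*(-17)) + (3 - 7*147**2 + 56*147)) = 1/((-61984 - 9776 - 5066 - 799) + (3 - 7*21609 + 8232)) = 1/(-77625 + (3 - 151263 + 8232)) = 1/(-77625 - 143028) = 1/(-220653) = -1/220653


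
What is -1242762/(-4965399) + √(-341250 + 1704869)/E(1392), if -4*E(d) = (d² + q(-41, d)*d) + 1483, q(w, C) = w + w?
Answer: 414254/1655133 - 4*√1363619/1825003 ≈ 0.24773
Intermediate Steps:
q(w, C) = 2*w
E(d) = -1483/4 - d²/4 + 41*d/2 (E(d) = -((d² + (2*(-41))*d) + 1483)/4 = -((d² - 82*d) + 1483)/4 = -(1483 + d² - 82*d)/4 = -1483/4 - d²/4 + 41*d/2)
-1242762/(-4965399) + √(-341250 + 1704869)/E(1392) = -1242762/(-4965399) + √(-341250 + 1704869)/(-1483/4 - ¼*1392² + (41/2)*1392) = -1242762*(-1/4965399) + √1363619/(-1483/4 - ¼*1937664 + 28536) = 414254/1655133 + √1363619/(-1483/4 - 484416 + 28536) = 414254/1655133 + √1363619/(-1825003/4) = 414254/1655133 + √1363619*(-4/1825003) = 414254/1655133 - 4*√1363619/1825003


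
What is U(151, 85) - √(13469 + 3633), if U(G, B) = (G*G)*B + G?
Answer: 1938236 - √17102 ≈ 1.9381e+6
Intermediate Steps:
U(G, B) = G + B*G² (U(G, B) = G²*B + G = B*G² + G = G + B*G²)
U(151, 85) - √(13469 + 3633) = 151*(1 + 85*151) - √(13469 + 3633) = 151*(1 + 12835) - √17102 = 151*12836 - √17102 = 1938236 - √17102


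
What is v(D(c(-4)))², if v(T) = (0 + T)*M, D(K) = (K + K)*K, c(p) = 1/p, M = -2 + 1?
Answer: 1/64 ≈ 0.015625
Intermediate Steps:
M = -1
D(K) = 2*K² (D(K) = (2*K)*K = 2*K²)
v(T) = -T (v(T) = (0 + T)*(-1) = T*(-1) = -T)
v(D(c(-4)))² = (-2*(1/(-4))²)² = (-2*(-¼)²)² = (-2/16)² = (-1*⅛)² = (-⅛)² = 1/64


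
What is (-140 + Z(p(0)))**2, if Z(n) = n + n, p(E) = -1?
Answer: 20164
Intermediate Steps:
Z(n) = 2*n
(-140 + Z(p(0)))**2 = (-140 + 2*(-1))**2 = (-140 - 2)**2 = (-142)**2 = 20164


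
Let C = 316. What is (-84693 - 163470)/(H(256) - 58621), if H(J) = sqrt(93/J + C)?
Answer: 1241392061696/293241286369 + 1323536*sqrt(80989)/293241286369 ≈ 4.2346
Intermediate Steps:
H(J) = sqrt(316 + 93/J) (H(J) = sqrt(93/J + 316) = sqrt(316 + 93/J))
(-84693 - 163470)/(H(256) - 58621) = (-84693 - 163470)/(sqrt(316 + 93/256) - 58621) = -248163/(sqrt(316 + 93*(1/256)) - 58621) = -248163/(sqrt(316 + 93/256) - 58621) = -248163/(sqrt(80989/256) - 58621) = -248163/(sqrt(80989)/16 - 58621) = -248163/(-58621 + sqrt(80989)/16)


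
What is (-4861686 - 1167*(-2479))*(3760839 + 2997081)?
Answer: -13304269798560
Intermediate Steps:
(-4861686 - 1167*(-2479))*(3760839 + 2997081) = (-4861686 + 2892993)*6757920 = -1968693*6757920 = -13304269798560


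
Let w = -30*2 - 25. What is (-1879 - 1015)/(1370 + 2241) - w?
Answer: 304041/3611 ≈ 84.199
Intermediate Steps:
w = -85 (w = -60 - 25 = -85)
(-1879 - 1015)/(1370 + 2241) - w = (-1879 - 1015)/(1370 + 2241) - 1*(-85) = -2894/3611 + 85 = 304041/3611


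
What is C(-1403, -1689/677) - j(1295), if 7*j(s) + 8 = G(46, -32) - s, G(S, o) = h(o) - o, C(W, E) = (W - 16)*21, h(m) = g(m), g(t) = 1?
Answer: -207323/7 ≈ -29618.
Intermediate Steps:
h(m) = 1
C(W, E) = -336 + 21*W (C(W, E) = (-16 + W)*21 = -336 + 21*W)
G(S, o) = 1 - o
j(s) = 25/7 - s/7 (j(s) = -8/7 + ((1 - 1*(-32)) - s)/7 = -8/7 + ((1 + 32) - s)/7 = -8/7 + (33 - s)/7 = -8/7 + (33/7 - s/7) = 25/7 - s/7)
C(-1403, -1689/677) - j(1295) = (-336 + 21*(-1403)) - (25/7 - ⅐*1295) = (-336 - 29463) - (25/7 - 185) = -29799 - 1*(-1270/7) = -29799 + 1270/7 = -207323/7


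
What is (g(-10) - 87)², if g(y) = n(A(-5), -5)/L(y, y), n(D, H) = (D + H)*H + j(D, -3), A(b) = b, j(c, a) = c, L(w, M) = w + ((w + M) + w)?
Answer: 497025/64 ≈ 7766.0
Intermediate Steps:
L(w, M) = M + 3*w (L(w, M) = w + ((M + w) + w) = w + (M + 2*w) = M + 3*w)
n(D, H) = D + H*(D + H) (n(D, H) = (D + H)*H + D = H*(D + H) + D = D + H*(D + H))
g(y) = 45/(4*y) (g(y) = (-5 + (-5)² - 5*(-5))/(y + 3*y) = (-5 + 25 + 25)/((4*y)) = 45*(1/(4*y)) = 45/(4*y))
(g(-10) - 87)² = ((45/4)/(-10) - 87)² = ((45/4)*(-⅒) - 87)² = (-9/8 - 87)² = (-705/8)² = 497025/64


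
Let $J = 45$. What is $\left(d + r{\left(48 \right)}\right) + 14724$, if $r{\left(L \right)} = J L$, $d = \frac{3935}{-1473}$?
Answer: $\frac{24866197}{1473} \approx 16881.0$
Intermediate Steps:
$d = - \frac{3935}{1473}$ ($d = 3935 \left(- \frac{1}{1473}\right) = - \frac{3935}{1473} \approx -2.6714$)
$r{\left(L \right)} = 45 L$
$\left(d + r{\left(48 \right)}\right) + 14724 = \left(- \frac{3935}{1473} + 45 \cdot 48\right) + 14724 = \left(- \frac{3935}{1473} + 2160\right) + 14724 = \frac{3177745}{1473} + 14724 = \frac{24866197}{1473}$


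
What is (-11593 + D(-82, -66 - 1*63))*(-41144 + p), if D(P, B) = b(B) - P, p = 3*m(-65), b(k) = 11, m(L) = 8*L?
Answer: 491096000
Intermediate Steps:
p = -1560 (p = 3*(8*(-65)) = 3*(-520) = -1560)
D(P, B) = 11 - P
(-11593 + D(-82, -66 - 1*63))*(-41144 + p) = (-11593 + (11 - 1*(-82)))*(-41144 - 1560) = (-11593 + (11 + 82))*(-42704) = (-11593 + 93)*(-42704) = -11500*(-42704) = 491096000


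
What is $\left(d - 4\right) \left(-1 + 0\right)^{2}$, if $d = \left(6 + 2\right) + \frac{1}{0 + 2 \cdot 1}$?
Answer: $\frac{9}{2} \approx 4.5$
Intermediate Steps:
$d = \frac{17}{2}$ ($d = 8 + \frac{1}{0 + 2} = 8 + \frac{1}{2} = \frac{17}{2} \approx 8.5$)
$\left(d - 4\right) \left(-1 + 0\right)^{2} = \left(\frac{17}{2} - 4\right) \left(-1 + 0\right)^{2} = \frac{9 \left(-1\right)^{2}}{2} = \frac{9}{2} \cdot 1 = \frac{9}{2}$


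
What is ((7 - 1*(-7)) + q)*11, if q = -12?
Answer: 22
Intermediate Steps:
((7 - 1*(-7)) + q)*11 = ((7 - 1*(-7)) - 12)*11 = ((7 + 7) - 12)*11 = (14 - 12)*11 = 2*11 = 22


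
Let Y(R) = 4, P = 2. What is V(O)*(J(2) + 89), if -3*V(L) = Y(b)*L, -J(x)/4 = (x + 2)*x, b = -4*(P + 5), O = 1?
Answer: -76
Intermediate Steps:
b = -28 (b = -4*(2 + 5) = -4*7 = -28)
J(x) = -4*x*(2 + x) (J(x) = -4*(x + 2)*x = -4*(2 + x)*x = -4*x*(2 + x))
V(L) = -4*L/3
V(O)*(J(2) + 89) = (-4/3*1)*(-4*2*(2 + 2) + 89) = -4*(-4*2*4 + 89)/3 = -4*(-32 + 89)/3 = -4/3*57 = -76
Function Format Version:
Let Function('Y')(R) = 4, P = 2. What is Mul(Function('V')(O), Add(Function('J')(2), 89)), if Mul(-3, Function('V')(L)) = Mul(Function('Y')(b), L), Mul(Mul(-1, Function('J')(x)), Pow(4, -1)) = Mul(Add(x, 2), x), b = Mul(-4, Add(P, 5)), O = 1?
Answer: -76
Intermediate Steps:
b = -28 (b = Mul(-4, Add(2, 5)) = Mul(-4, 7) = -28)
Function('J')(x) = Mul(-4, x, Add(2, x)) (Function('J')(x) = Mul(-4, Mul(Add(x, 2), x)) = Mul(-4, Mul(Add(2, x), x)) = Mul(-4, Mul(x, Add(2, x))) = Mul(-4, x, Add(2, x)))
Function('V')(L) = Mul(Rational(-4, 3), L) (Function('V')(L) = Mul(Rational(-1, 3), Mul(4, L)) = Mul(Rational(-4, 3), L))
Mul(Function('V')(O), Add(Function('J')(2), 89)) = Mul(Mul(Rational(-4, 3), 1), Add(Mul(-4, 2, Add(2, 2)), 89)) = Mul(Rational(-4, 3), Add(Mul(-4, 2, 4), 89)) = Mul(Rational(-4, 3), Add(-32, 89)) = Mul(Rational(-4, 3), 57) = -76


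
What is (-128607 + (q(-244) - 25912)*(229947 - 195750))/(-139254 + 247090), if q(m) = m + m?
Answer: -902929407/107836 ≈ -8373.2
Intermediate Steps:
q(m) = 2*m
(-128607 + (q(-244) - 25912)*(229947 - 195750))/(-139254 + 247090) = (-128607 + (2*(-244) - 25912)*(229947 - 195750))/(-139254 + 247090) = (-128607 + (-488 - 25912)*34197)/107836 = (-128607 - 26400*34197)*(1/107836) = (-128607 - 902800800)*(1/107836) = -902929407*1/107836 = -902929407/107836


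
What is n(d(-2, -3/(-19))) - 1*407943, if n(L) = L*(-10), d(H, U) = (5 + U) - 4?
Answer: -7751137/19 ≈ -4.0795e+5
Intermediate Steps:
d(H, U) = 1 + U
n(L) = -10*L
n(d(-2, -3/(-19))) - 1*407943 = -10*(1 - 3/(-19)) - 1*407943 = -10*(1 - 3*(-1/19)) - 407943 = -10*(1 + 3/19) - 407943 = -10*22/19 - 407943 = -220/19 - 407943 = -7751137/19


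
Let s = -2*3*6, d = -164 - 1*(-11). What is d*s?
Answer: 5508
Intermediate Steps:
d = -153 (d = -164 + 11 = -153)
s = -36 (s = -6*6 = -36)
d*s = -153*(-36) = 5508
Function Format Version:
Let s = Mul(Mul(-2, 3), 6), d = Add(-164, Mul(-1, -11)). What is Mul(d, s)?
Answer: 5508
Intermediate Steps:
d = -153 (d = Add(-164, 11) = -153)
s = -36 (s = Mul(-6, 6) = -36)
Mul(d, s) = Mul(-153, -36) = 5508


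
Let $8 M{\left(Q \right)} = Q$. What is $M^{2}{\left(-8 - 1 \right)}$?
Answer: $\frac{81}{64} \approx 1.2656$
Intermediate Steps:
$M{\left(Q \right)} = \frac{Q}{8}$
$M^{2}{\left(-8 - 1 \right)} = \left(\frac{-8 - 1}{8}\right)^{2} = \left(\frac{1}{8} \left(-9\right)\right)^{2} = \left(- \frac{9}{8}\right)^{2} = \frac{81}{64}$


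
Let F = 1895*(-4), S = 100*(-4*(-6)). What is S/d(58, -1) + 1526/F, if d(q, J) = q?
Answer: 4525873/109910 ≈ 41.178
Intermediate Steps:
S = 2400 (S = 100*24 = 2400)
F = -7580
S/d(58, -1) + 1526/F = 2400/58 + 1526/(-7580) = 2400*(1/58) + 1526*(-1/7580) = 1200/29 - 763/3790 = 4525873/109910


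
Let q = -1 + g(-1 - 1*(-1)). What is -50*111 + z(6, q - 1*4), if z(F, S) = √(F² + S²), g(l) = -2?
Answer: -5550 + √85 ≈ -5540.8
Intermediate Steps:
q = -3 (q = -1 - 2 = -3)
-50*111 + z(6, q - 1*4) = -50*111 + √(6² + (-3 - 1*4)²) = -5550 + √(36 + (-3 - 4)²) = -5550 + √(36 + (-7)²) = -5550 + √(36 + 49) = -5550 + √85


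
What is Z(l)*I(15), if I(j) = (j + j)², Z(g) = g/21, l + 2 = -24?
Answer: -7800/7 ≈ -1114.3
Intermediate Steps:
l = -26 (l = -2 - 24 = -26)
Z(g) = g/21 (Z(g) = g*(1/21) = g/21)
I(j) = 4*j² (I(j) = (2*j)² = 4*j²)
Z(l)*I(15) = ((1/21)*(-26))*(4*15²) = -104*225/21 = -26/21*900 = -7800/7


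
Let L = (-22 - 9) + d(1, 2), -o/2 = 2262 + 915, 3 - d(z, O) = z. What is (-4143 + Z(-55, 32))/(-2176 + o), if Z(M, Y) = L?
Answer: 2086/4265 ≈ 0.48910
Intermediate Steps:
d(z, O) = 3 - z
o = -6354 (o = -2*(2262 + 915) = -2*3177 = -6354)
L = -29 (L = (-22 - 9) + (3 - 1*1) = -31 + (3 - 1) = -31 + 2 = -29)
Z(M, Y) = -29
(-4143 + Z(-55, 32))/(-2176 + o) = (-4143 - 29)/(-2176 - 6354) = -4172/(-8530) = -4172*(-1/8530) = 2086/4265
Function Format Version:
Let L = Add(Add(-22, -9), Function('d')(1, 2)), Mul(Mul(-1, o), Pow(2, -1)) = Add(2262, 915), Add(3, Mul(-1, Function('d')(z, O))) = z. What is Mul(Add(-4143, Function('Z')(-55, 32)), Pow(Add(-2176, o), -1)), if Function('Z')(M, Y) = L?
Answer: Rational(2086, 4265) ≈ 0.48910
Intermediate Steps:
Function('d')(z, O) = Add(3, Mul(-1, z))
o = -6354 (o = Mul(-2, Add(2262, 915)) = Mul(-2, 3177) = -6354)
L = -29 (L = Add(Add(-22, -9), Add(3, Mul(-1, 1))) = Add(-31, Add(3, -1)) = Add(-31, 2) = -29)
Function('Z')(M, Y) = -29
Mul(Add(-4143, Function('Z')(-55, 32)), Pow(Add(-2176, o), -1)) = Mul(Add(-4143, -29), Pow(Add(-2176, -6354), -1)) = Mul(-4172, Pow(-8530, -1)) = Mul(-4172, Rational(-1, 8530)) = Rational(2086, 4265)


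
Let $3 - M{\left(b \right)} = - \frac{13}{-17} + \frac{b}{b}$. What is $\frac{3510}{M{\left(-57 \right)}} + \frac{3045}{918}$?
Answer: $\frac{6093445}{2142} \approx 2844.7$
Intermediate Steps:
$M{\left(b \right)} = \frac{21}{17}$ ($M{\left(b \right)} = 3 - \left(- \frac{13}{-17} + \frac{b}{b}\right) = 3 - \left(\left(-13\right) \left(- \frac{1}{17}\right) + 1\right) = 3 - \left(\frac{13}{17} + 1\right) = 3 - \frac{30}{17} = \frac{21}{17}$)
$\frac{3510}{M{\left(-57 \right)}} + \frac{3045}{918} = \frac{3510}{\frac{21}{17}} + \frac{3045}{918} = 3510 \cdot \frac{17}{21} + 3045 \cdot \frac{1}{918} = \frac{19890}{7} + \frac{1015}{306} = \frac{6093445}{2142}$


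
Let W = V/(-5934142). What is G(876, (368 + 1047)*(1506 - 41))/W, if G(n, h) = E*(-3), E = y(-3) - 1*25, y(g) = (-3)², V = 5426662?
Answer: -142419408/2713331 ≈ -52.489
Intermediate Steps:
y(g) = 9
E = -16 (E = 9 - 1*25 = 9 - 25 = -16)
G(n, h) = 48 (G(n, h) = -16*(-3) = 48)
W = -2713331/2967071 (W = 5426662/(-5934142) = 5426662*(-1/5934142) = -2713331/2967071 ≈ -0.91448)
G(876, (368 + 1047)*(1506 - 41))/W = 48/(-2713331/2967071) = 48*(-2967071/2713331) = -142419408/2713331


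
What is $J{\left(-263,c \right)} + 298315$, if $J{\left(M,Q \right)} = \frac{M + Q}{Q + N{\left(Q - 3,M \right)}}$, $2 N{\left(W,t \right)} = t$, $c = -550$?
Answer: $\frac{406604971}{1363} \approx 2.9832 \cdot 10^{5}$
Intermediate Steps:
$N{\left(W,t \right)} = \frac{t}{2}$
$J{\left(M,Q \right)} = \frac{M + Q}{Q + \frac{M}{2}}$
$J{\left(-263,c \right)} + 298315 = \frac{2 \left(-263 - 550\right)}{-263 + 2 \left(-550\right)} + 298315 = 2 \frac{1}{-263 - 1100} \left(-813\right) + 298315 = 2 \frac{1}{-1363} \left(-813\right) + 298315 = 2 \left(- \frac{1}{1363}\right) \left(-813\right) + 298315 = \frac{1626}{1363} + 298315 = \frac{406604971}{1363}$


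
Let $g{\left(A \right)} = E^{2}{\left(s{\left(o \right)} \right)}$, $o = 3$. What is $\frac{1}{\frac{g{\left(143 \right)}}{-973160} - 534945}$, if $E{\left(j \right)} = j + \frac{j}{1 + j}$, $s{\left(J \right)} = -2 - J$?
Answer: $- \frac{3114112}{1665878643885} \approx -1.8694 \cdot 10^{-6}$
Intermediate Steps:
$E{\left(j \right)} = j + \frac{j}{1 + j}$
$g{\left(A \right)} = \frac{225}{16}$ ($g{\left(A \right)} = \left(\frac{\left(-2 - 3\right) \left(2 - 5\right)}{1 - 5}\right)^{2} = \left(- \frac{5 \left(2 - 5\right)}{1 - 5}\right)^{2} = \left(\left(-5\right) \frac{1}{-4} \left(-3\right)\right)^{2} = \left(\left(-5\right) \left(- \frac{1}{4}\right) \left(-3\right)\right)^{2} = \left(- \frac{15}{4}\right)^{2} = \frac{225}{16}$)
$\frac{1}{\frac{g{\left(143 \right)}}{-973160} - 534945} = \frac{1}{\frac{225}{16 \left(-973160\right)} - 534945} = \frac{1}{\frac{225}{16} \left(- \frac{1}{973160}\right) - 534945} = \frac{1}{- \frac{45}{3114112} - 534945} = \frac{1}{- \frac{1665878643885}{3114112}} = - \frac{3114112}{1665878643885}$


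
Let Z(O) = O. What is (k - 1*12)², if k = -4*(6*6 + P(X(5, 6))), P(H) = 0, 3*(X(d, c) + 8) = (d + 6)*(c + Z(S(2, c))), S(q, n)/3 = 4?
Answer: 24336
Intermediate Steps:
S(q, n) = 12 (S(q, n) = 3*4 = 12)
X(d, c) = -8 + (6 + d)*(12 + c)/3 (X(d, c) = -8 + ((d + 6)*(c + 12))/3 = -8 + ((6 + d)*(12 + c))/3 = -8 + (6 + d)*(12 + c)/3)
k = -144 (k = -4*(6*6 + 0) = -4*(36 + 0) = -4*36 = -144)
(k - 1*12)² = (-144 - 1*12)² = (-144 - 12)² = (-156)² = 24336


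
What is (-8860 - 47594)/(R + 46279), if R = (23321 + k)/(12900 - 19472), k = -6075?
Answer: -61835948/50688057 ≈ -1.2199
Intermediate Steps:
R = -8623/3286 (R = (23321 - 6075)/(12900 - 19472) = 17246/(-6572) = 17246*(-1/6572) = -8623/3286 ≈ -2.6242)
(-8860 - 47594)/(R + 46279) = (-8860 - 47594)/(-8623/3286 + 46279) = -56454/152064171/3286 = -56454*3286/152064171 = -61835948/50688057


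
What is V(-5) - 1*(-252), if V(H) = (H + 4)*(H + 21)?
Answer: 236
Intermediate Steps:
V(H) = (4 + H)*(21 + H)
V(-5) - 1*(-252) = (84 + (-5)² + 25*(-5)) - 1*(-252) = (84 + 25 - 125) + 252 = -16 + 252 = 236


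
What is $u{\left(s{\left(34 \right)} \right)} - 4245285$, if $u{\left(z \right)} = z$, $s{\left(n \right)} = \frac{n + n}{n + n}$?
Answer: $-4245284$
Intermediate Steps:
$s{\left(n \right)} = 1$ ($s{\left(n \right)} = \frac{2 n}{2 n} = 2 n \frac{1}{2 n} = 1$)
$u{\left(s{\left(34 \right)} \right)} - 4245285 = 1 - 4245285 = -4245284$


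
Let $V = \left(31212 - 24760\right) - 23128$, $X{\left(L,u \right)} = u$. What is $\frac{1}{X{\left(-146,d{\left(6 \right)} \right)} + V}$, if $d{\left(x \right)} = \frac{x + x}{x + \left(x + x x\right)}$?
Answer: $- \frac{4}{66703} \approx -5.9967 \cdot 10^{-5}$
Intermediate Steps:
$d{\left(x \right)} = \frac{2 x}{x^{2} + 2 x}$ ($d{\left(x \right)} = \frac{2 x}{x + \left(x + x^{2}\right)} = \frac{2 x}{x^{2} + 2 x}$)
$V = -16676$ ($V = 6452 - 23128 = -16676$)
$\frac{1}{X{\left(-146,d{\left(6 \right)} \right)} + V} = \frac{1}{\frac{2}{2 + 6} - 16676} = \frac{1}{\frac{2}{8} - 16676} = \frac{1}{2 \cdot \frac{1}{8} - 16676} = \frac{1}{\frac{1}{4} - 16676} = \frac{1}{- \frac{66703}{4}} = - \frac{4}{66703}$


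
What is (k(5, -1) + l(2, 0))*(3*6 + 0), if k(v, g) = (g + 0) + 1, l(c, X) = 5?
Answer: 90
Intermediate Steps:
k(v, g) = 1 + g (k(v, g) = g + 1 = 1 + g)
(k(5, -1) + l(2, 0))*(3*6 + 0) = ((1 - 1) + 5)*(3*6 + 0) = (0 + 5)*(18 + 0) = 5*18 = 90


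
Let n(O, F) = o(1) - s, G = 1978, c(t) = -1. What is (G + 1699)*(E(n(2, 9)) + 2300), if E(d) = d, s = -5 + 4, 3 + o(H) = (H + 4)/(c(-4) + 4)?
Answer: 25367623/3 ≈ 8.4559e+6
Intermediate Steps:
o(H) = -5/3 + H/3 (o(H) = -3 + (H + 4)/(-1 + 4) = -3 + (4 + H)/3 = -3 + (4 + H)*(⅓) = -3 + (4/3 + H/3) = -5/3 + H/3)
s = -1
n(O, F) = -⅓ (n(O, F) = (-5/3 + (⅓)*1) - 1*(-1) = (-5/3 + ⅓) + 1 = -4/3 + 1 = -⅓)
(G + 1699)*(E(n(2, 9)) + 2300) = (1978 + 1699)*(-⅓ + 2300) = 3677*(6899/3) = 25367623/3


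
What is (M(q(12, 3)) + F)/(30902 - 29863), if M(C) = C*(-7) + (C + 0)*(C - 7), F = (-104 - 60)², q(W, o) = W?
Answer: 26872/1039 ≈ 25.863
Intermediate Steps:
F = 26896 (F = (-164)² = 26896)
M(C) = -7*C + C*(-7 + C)
(M(q(12, 3)) + F)/(30902 - 29863) = (12*(-14 + 12) + 26896)/(30902 - 29863) = (12*(-2) + 26896)/1039 = (-24 + 26896)*(1/1039) = 26872*(1/1039) = 26872/1039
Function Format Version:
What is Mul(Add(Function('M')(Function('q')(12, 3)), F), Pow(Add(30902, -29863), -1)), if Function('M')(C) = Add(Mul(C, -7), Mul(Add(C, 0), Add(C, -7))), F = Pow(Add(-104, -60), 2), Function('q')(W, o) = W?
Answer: Rational(26872, 1039) ≈ 25.863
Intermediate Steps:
F = 26896 (F = Pow(-164, 2) = 26896)
Function('M')(C) = Add(Mul(-7, C), Mul(C, Add(-7, C)))
Mul(Add(Function('M')(Function('q')(12, 3)), F), Pow(Add(30902, -29863), -1)) = Mul(Add(Mul(12, Add(-14, 12)), 26896), Pow(Add(30902, -29863), -1)) = Mul(Add(Mul(12, -2), 26896), Pow(1039, -1)) = Mul(Add(-24, 26896), Rational(1, 1039)) = Mul(26872, Rational(1, 1039)) = Rational(26872, 1039)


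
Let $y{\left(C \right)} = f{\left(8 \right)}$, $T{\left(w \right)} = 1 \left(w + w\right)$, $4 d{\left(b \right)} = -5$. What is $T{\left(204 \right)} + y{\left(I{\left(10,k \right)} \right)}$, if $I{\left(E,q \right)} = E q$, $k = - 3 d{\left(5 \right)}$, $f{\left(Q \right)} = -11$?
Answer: $397$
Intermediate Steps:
$d{\left(b \right)} = - \frac{5}{4}$ ($d{\left(b \right)} = \frac{1}{4} \left(-5\right) = - \frac{5}{4}$)
$T{\left(w \right)} = 2 w$ ($T{\left(w \right)} = 1 \cdot 2 w = 2 w$)
$k = \frac{15}{4}$ ($k = \left(-3\right) \left(- \frac{5}{4}\right) = \frac{15}{4} \approx 3.75$)
$y{\left(C \right)} = -11$
$T{\left(204 \right)} + y{\left(I{\left(10,k \right)} \right)} = 2 \cdot 204 - 11 = 408 - 11 = 397$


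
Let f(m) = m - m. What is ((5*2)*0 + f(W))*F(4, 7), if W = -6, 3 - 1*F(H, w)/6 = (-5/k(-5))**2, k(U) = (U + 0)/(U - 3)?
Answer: 0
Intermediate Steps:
k(U) = U/(-3 + U)
F(H, w) = -366 (F(H, w) = 18 - 6*(-3 - 5)**2 = 18 - 6*(-5/((-5/(-8))))**2 = 18 - 6*(-5/((-5*(-1/8))))**2 = 18 - 6*(-5/5/8)**2 = 18 - 6*(-5*8/5)**2 = 18 - 6*(-8)**2 = 18 - 6*64 = 18 - 384 = -366)
f(m) = 0
((5*2)*0 + f(W))*F(4, 7) = ((5*2)*0 + 0)*(-366) = (10*0 + 0)*(-366) = (0 + 0)*(-366) = 0*(-366) = 0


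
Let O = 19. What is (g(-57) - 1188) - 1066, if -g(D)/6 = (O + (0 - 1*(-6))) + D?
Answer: -2062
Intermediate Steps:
g(D) = -150 - 6*D (g(D) = -6*((19 + (0 - 1*(-6))) + D) = -6*((19 + (0 + 6)) + D) = -6*((19 + 6) + D) = -6*(25 + D) = -150 - 6*D)
(g(-57) - 1188) - 1066 = ((-150 - 6*(-57)) - 1188) - 1066 = ((-150 + 342) - 1188) - 1066 = (192 - 1188) - 1066 = -996 - 1066 = -2062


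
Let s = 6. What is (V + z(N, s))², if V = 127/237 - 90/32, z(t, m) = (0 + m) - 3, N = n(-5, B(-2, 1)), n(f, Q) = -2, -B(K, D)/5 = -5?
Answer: 7524049/14379264 ≈ 0.52326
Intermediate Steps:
B(K, D) = 25 (B(K, D) = -5*(-5) = 25)
N = -2
z(t, m) = -3 + m (z(t, m) = m - 3 = -3 + m)
V = -8633/3792 (V = 127*(1/237) - 90*1/32 = 127/237 - 45/16 = -8633/3792 ≈ -2.2766)
(V + z(N, s))² = (-8633/3792 + (-3 + 6))² = (-8633/3792 + 3)² = (2743/3792)² = 7524049/14379264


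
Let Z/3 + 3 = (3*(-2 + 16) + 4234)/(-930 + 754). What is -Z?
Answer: 3603/44 ≈ 81.886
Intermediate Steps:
Z = -3603/44 (Z = -9 + 3*((3*(-2 + 16) + 4234)/(-930 + 754)) = -9 + 3*((3*14 + 4234)/(-176)) = -9 + 3*((42 + 4234)*(-1/176)) = -9 + 3*(4276*(-1/176)) = -9 + 3*(-1069/44) = -9 - 3207/44 = -3603/44 ≈ -81.886)
-Z = -1*(-3603/44) = 3603/44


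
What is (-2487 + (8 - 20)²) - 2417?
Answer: -4760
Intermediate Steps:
(-2487 + (8 - 20)²) - 2417 = (-2487 + (-12)²) - 2417 = (-2487 + 144) - 2417 = -2343 - 2417 = -4760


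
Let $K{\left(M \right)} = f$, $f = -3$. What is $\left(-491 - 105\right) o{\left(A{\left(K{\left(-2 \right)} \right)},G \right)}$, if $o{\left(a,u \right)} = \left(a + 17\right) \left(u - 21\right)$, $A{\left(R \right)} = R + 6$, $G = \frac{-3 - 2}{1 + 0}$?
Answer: $309920$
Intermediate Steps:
$G = -5$ ($G = - \frac{5}{1} = \left(-5\right) 1 = -5$)
$K{\left(M \right)} = -3$
$A{\left(R \right)} = 6 + R$
$o{\left(a,u \right)} = \left(-21 + u\right) \left(17 + a\right)$ ($o{\left(a,u \right)} = \left(17 + a\right) \left(-21 + u\right) = \left(-21 + u\right) \left(17 + a\right)$)
$\left(-491 - 105\right) o{\left(A{\left(K{\left(-2 \right)} \right)},G \right)} = \left(-491 - 105\right) \left(-357 - 21 \left(6 - 3\right) + 17 \left(-5\right) + \left(6 - 3\right) \left(-5\right)\right) = - 596 \left(-357 - 63 - 85 + 3 \left(-5\right)\right) = - 596 \left(-357 - 63 - 85 - 15\right) = \left(-596\right) \left(-520\right) = 309920$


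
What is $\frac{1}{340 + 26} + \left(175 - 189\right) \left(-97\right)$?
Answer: $\frac{497029}{366} \approx 1358.0$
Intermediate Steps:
$\frac{1}{340 + 26} + \left(175 - 189\right) \left(-97\right) = \frac{1}{366} - -1358 = \frac{1}{366} + 1358 = \frac{497029}{366}$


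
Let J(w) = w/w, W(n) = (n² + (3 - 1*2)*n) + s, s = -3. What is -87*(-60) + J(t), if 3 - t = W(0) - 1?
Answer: 5221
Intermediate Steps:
W(n) = -3 + n + n² (W(n) = (n² + (3 - 1*2)*n) - 3 = (n² + (3 - 2)*n) - 3 = (n² + 1*n) - 3 = (n² + n) - 3 = (n + n²) - 3 = -3 + n + n²)
t = 7 (t = 3 - ((-3 + 0 + 0²) - 1) = 3 - ((-3 + 0 + 0) - 1) = 3 - (-3 - 1) = 3 - 1*(-4) = 3 + 4 = 7)
J(w) = 1
-87*(-60) + J(t) = -87*(-60) + 1 = 5220 + 1 = 5221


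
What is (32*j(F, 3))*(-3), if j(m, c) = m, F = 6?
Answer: -576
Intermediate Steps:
(32*j(F, 3))*(-3) = (32*6)*(-3) = 192*(-3) = -576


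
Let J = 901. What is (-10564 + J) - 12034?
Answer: -21697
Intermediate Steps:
(-10564 + J) - 12034 = (-10564 + 901) - 12034 = -9663 - 12034 = -21697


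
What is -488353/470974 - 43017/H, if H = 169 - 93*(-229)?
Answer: -7685718514/2527481971 ≈ -3.0409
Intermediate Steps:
H = 21466 (H = 169 + 21297 = 21466)
-488353/470974 - 43017/H = -488353/470974 - 43017/21466 = -7685718514/2527481971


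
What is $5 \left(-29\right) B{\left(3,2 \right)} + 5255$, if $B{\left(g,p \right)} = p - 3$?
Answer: $5400$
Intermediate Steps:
$B{\left(g,p \right)} = -3 + p$ ($B{\left(g,p \right)} = p - 3 = -3 + p$)
$5 \left(-29\right) B{\left(3,2 \right)} + 5255 = 5 \left(-29\right) \left(-3 + 2\right) + 5255 = \left(-145\right) \left(-1\right) + 5255 = 145 + 5255 = 5400$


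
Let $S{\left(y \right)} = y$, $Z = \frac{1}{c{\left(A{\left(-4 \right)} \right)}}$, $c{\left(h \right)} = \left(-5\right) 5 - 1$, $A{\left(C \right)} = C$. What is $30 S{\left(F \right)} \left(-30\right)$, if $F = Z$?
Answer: $\frac{450}{13} \approx 34.615$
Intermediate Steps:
$c{\left(h \right)} = -26$ ($c{\left(h \right)} = -25 - 1 = -26$)
$Z = - \frac{1}{26}$ ($Z = \frac{1}{-26} = - \frac{1}{26} \approx -0.038462$)
$F = - \frac{1}{26} \approx -0.038462$
$30 S{\left(F \right)} \left(-30\right) = 30 \left(- \frac{1}{26}\right) \left(-30\right) = \left(- \frac{15}{13}\right) \left(-30\right) = \frac{450}{13}$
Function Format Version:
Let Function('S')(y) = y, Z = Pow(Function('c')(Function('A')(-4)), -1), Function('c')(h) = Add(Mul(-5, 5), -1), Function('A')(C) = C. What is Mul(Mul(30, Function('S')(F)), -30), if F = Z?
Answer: Rational(450, 13) ≈ 34.615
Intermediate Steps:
Function('c')(h) = -26 (Function('c')(h) = Add(-25, -1) = -26)
Z = Rational(-1, 26) (Z = Pow(-26, -1) = Rational(-1, 26) ≈ -0.038462)
F = Rational(-1, 26) ≈ -0.038462
Mul(Mul(30, Function('S')(F)), -30) = Mul(Mul(30, Rational(-1, 26)), -30) = Mul(Rational(-15, 13), -30) = Rational(450, 13)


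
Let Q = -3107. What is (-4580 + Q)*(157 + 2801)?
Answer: -22738146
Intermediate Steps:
(-4580 + Q)*(157 + 2801) = (-4580 - 3107)*(157 + 2801) = -7687*2958 = -22738146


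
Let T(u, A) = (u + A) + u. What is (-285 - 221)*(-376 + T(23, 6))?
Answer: 163944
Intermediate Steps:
T(u, A) = A + 2*u (T(u, A) = (A + u) + u = A + 2*u)
(-285 - 221)*(-376 + T(23, 6)) = (-285 - 221)*(-376 + (6 + 2*23)) = -506*(-376 + (6 + 46)) = -506*(-376 + 52) = -506*(-324) = 163944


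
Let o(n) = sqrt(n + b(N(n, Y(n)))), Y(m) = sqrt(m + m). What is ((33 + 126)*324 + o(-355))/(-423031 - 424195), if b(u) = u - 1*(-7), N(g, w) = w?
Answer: -25758/423613 - sqrt(-348 + I*sqrt(710))/847226 ≈ -0.060806 - 2.2035e-5*I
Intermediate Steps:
Y(m) = sqrt(2)*sqrt(m) (Y(m) = sqrt(2*m) = sqrt(2)*sqrt(m))
b(u) = 7 + u (b(u) = u + 7 = 7 + u)
o(n) = sqrt(7 + n + sqrt(2)*sqrt(n)) (o(n) = sqrt(n + (7 + sqrt(2)*sqrt(n))) = sqrt(7 + n + sqrt(2)*sqrt(n)))
((33 + 126)*324 + o(-355))/(-423031 - 424195) = ((33 + 126)*324 + sqrt(7 - 355 + sqrt(2)*sqrt(-355)))/(-423031 - 424195) = (159*324 + sqrt(7 - 355 + sqrt(2)*(I*sqrt(355))))/(-847226) = (51516 + sqrt(7 - 355 + I*sqrt(710)))*(-1/847226) = (51516 + sqrt(-348 + I*sqrt(710)))*(-1/847226) = -25758/423613 - sqrt(-348 + I*sqrt(710))/847226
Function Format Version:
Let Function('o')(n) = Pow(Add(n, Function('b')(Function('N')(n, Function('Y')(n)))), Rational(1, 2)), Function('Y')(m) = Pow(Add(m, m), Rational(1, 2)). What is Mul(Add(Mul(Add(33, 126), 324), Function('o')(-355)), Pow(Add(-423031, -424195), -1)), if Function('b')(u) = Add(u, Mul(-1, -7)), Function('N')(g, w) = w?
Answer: Add(Rational(-25758, 423613), Mul(Rational(-1, 847226), Pow(Add(-348, Mul(I, Pow(710, Rational(1, 2)))), Rational(1, 2)))) ≈ Add(-0.060806, Mul(-2.2035e-5, I))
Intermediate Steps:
Function('Y')(m) = Mul(Pow(2, Rational(1, 2)), Pow(m, Rational(1, 2))) (Function('Y')(m) = Pow(Mul(2, m), Rational(1, 2)) = Mul(Pow(2, Rational(1, 2)), Pow(m, Rational(1, 2))))
Function('b')(u) = Add(7, u) (Function('b')(u) = Add(u, 7) = Add(7, u))
Function('o')(n) = Pow(Add(7, n, Mul(Pow(2, Rational(1, 2)), Pow(n, Rational(1, 2)))), Rational(1, 2)) (Function('o')(n) = Pow(Add(n, Add(7, Mul(Pow(2, Rational(1, 2)), Pow(n, Rational(1, 2))))), Rational(1, 2)) = Pow(Add(7, n, Mul(Pow(2, Rational(1, 2)), Pow(n, Rational(1, 2)))), Rational(1, 2)))
Mul(Add(Mul(Add(33, 126), 324), Function('o')(-355)), Pow(Add(-423031, -424195), -1)) = Mul(Add(Mul(Add(33, 126), 324), Pow(Add(7, -355, Mul(Pow(2, Rational(1, 2)), Pow(-355, Rational(1, 2)))), Rational(1, 2))), Pow(Add(-423031, -424195), -1)) = Mul(Add(Mul(159, 324), Pow(Add(7, -355, Mul(Pow(2, Rational(1, 2)), Mul(I, Pow(355, Rational(1, 2))))), Rational(1, 2))), Pow(-847226, -1)) = Mul(Add(51516, Pow(Add(7, -355, Mul(I, Pow(710, Rational(1, 2)))), Rational(1, 2))), Rational(-1, 847226)) = Mul(Add(51516, Pow(Add(-348, Mul(I, Pow(710, Rational(1, 2)))), Rational(1, 2))), Rational(-1, 847226)) = Add(Rational(-25758, 423613), Mul(Rational(-1, 847226), Pow(Add(-348, Mul(I, Pow(710, Rational(1, 2)))), Rational(1, 2))))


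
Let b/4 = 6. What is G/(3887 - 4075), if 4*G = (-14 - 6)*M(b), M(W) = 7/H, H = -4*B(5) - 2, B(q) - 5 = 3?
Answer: -35/6392 ≈ -0.0054756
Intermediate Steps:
b = 24 (b = 4*6 = 24)
B(q) = 8 (B(q) = 5 + 3 = 8)
H = -34 (H = -4*8 - 2 = -32 - 2 = -34)
M(W) = -7/34 (M(W) = 7/(-34) = 7*(-1/34) = -7/34)
G = 35/34 (G = ((-14 - 6)*(-7/34))/4 = (-20*(-7/34))/4 = (¼)*(70/17) = 35/34 ≈ 1.0294)
G/(3887 - 4075) = 35/(34*(3887 - 4075)) = (35/34)/(-188) = (35/34)*(-1/188) = -35/6392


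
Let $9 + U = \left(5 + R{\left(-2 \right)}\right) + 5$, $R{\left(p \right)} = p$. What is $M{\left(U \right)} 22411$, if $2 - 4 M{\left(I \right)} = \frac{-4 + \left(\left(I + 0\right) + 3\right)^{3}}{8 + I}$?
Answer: $\frac{112055}{14} \approx 8003.9$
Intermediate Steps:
$U = -1$ ($U = -9 + \left(\left(5 - 2\right) + 5\right) = -9 + \left(3 + 5\right) = -9 + 8 = -1$)
$M{\left(I \right)} = \frac{1}{2} - \frac{-4 + \left(3 + I\right)^{3}}{4 \left(8 + I\right)}$ ($M{\left(I \right)} = \frac{1}{2} - \frac{\left(-4 + \left(\left(I + 0\right) + 3\right)^{3}\right) \frac{1}{8 + I}}{4} = \frac{1}{2} - \frac{\left(-4 + \left(I + 3\right)^{3}\right) \frac{1}{8 + I}}{4} = \frac{1}{2} - \frac{\left(-4 + \left(3 + I\right)^{3}\right) \frac{1}{8 + I}}{4} = \frac{1}{2} - \frac{\frac{1}{8 + I} \left(-4 + \left(3 + I\right)^{3}\right)}{4} = \frac{1}{2} - \frac{-4 + \left(3 + I\right)^{3}}{4 \left(8 + I\right)}$)
$M{\left(U \right)} 22411 = \frac{20 - \left(3 - 1\right)^{3} + 2 \left(-1\right)}{4 \left(8 - 1\right)} 22411 = \frac{20 - 2^{3} - 2}{4 \cdot 7} \cdot 22411 = \frac{1}{4} \cdot \frac{1}{7} \left(20 - 8 - 2\right) 22411 = \frac{1}{4} \cdot \frac{1}{7} \cdot 10 \cdot 22411 = \frac{5}{14} \cdot 22411 = \frac{112055}{14}$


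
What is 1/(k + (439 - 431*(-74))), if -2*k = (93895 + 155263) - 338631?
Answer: 2/154139 ≈ 1.2975e-5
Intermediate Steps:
k = 89473/2 (k = -((93895 + 155263) - 338631)/2 = -(249158 - 338631)/2 = -½*(-89473) = 89473/2 ≈ 44737.)
1/(k + (439 - 431*(-74))) = 1/(89473/2 + (439 - 431*(-74))) = 1/(89473/2 + (439 + 31894)) = 1/(89473/2 + 32333) = 1/(154139/2) = 2/154139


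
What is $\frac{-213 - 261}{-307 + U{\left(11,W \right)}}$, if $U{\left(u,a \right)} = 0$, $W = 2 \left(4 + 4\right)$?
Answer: $\frac{474}{307} \approx 1.544$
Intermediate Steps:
$W = 16$ ($W = 2 \cdot 8 = 16$)
$\frac{-213 - 261}{-307 + U{\left(11,W \right)}} = \frac{-213 - 261}{-307 + 0} = - \frac{474}{-307} = \left(-474\right) \left(- \frac{1}{307}\right) = \frac{474}{307}$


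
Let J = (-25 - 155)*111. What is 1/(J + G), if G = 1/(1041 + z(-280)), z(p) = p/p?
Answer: -1042/20819159 ≈ -5.0050e-5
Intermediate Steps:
z(p) = 1
J = -19980 (J = -180*111 = -19980)
G = 1/1042 (G = 1/(1041 + 1) = 1/1042 ≈ 0.00095969)
1/(J + G) = 1/(-19980 + 1/1042) = 1/(-20819159/1042) = -1042/20819159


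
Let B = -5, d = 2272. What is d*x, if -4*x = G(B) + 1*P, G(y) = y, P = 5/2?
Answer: 1420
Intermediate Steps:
P = 5/2 (P = 5*(½) = 5/2 ≈ 2.5000)
x = 5/8 (x = -(-5 + 1*(5/2))/4 = -(-5 + 5/2)/4 = -¼*(-5/2) = 5/8 ≈ 0.62500)
d*x = 2272*(5/8) = 1420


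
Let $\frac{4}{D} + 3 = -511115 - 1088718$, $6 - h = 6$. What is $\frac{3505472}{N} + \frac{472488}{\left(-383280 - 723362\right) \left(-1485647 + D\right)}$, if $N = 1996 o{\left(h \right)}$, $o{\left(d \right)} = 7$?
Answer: $\frac{144067086477840336522350}{574218059640094641961} \approx 250.89$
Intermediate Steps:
$h = 0$ ($h = 6 - 6 = 0$)
$D = - \frac{1}{399959}$ ($D = \frac{4}{-3 - 1599833} = \frac{4}{-1599836} = 4 \left(- \frac{1}{1599836}\right) = - \frac{1}{399959} \approx -2.5003 \cdot 10^{-6}$)
$N = 13972$ ($N = 1996 \cdot 7 = 13972$)
$\frac{3505472}{N} + \frac{472488}{\left(-383280 - 723362\right) \left(-1485647 + D\right)} = \frac{3505472}{13972} + \frac{472488}{\left(-383280 - 723362\right) \left(-1485647 - \frac{1}{399959}\right)} = 3505472 \cdot \frac{1}{13972} + \frac{472488}{\left(-1106642\right) \left(- \frac{594197888474}{399959}\right)} = \frac{876368}{3493} + \frac{472488}{\frac{657564339696644308}{399959}} = \frac{876368}{3493} + 472488 \cdot \frac{399959}{657564339696644308} = \frac{876368}{3493} + \frac{47243956998}{164391084924161077} = \frac{144067086477840336522350}{574218059640094641961}$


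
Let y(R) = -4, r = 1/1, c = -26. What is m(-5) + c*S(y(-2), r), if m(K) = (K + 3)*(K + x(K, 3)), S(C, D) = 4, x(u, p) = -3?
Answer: -88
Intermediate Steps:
r = 1 (r = 1*1 = 1)
m(K) = (-3 + K)*(3 + K) (m(K) = (K + 3)*(K - 3) = (3 + K)*(-3 + K) = (-3 + K)*(3 + K))
m(-5) + c*S(y(-2), r) = (-9 + (-5)²) - 26*4 = (-9 + 25) - 104 = 16 - 104 = -88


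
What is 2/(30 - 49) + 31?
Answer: 587/19 ≈ 30.895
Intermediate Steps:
2/(30 - 49) + 31 = 2/(-19) + 31 = -1/19*2 + 31 = -2/19 + 31 = 587/19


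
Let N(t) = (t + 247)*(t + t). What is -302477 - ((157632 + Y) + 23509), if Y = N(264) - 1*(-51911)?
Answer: -805337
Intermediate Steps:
N(t) = 2*t*(247 + t) (N(t) = (247 + t)*(2*t) = 2*t*(247 + t))
Y = 321719 (Y = 2*264*(247 + 264) - 1*(-51911) = 2*264*511 + 51911 = 269808 + 51911 = 321719)
-302477 - ((157632 + Y) + 23509) = -302477 - ((157632 + 321719) + 23509) = -302477 - (479351 + 23509) = -302477 - 1*502860 = -302477 - 502860 = -805337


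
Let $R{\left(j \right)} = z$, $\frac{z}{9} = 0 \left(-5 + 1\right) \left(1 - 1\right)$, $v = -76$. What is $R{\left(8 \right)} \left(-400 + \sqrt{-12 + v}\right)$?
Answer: $0$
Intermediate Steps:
$z = 0$ ($z = 9 \cdot 0 \left(-5 + 1\right) \left(1 - 1\right) = 9 \cdot 0 \left(-4\right) 0 = 9 \cdot 0 \cdot 0 = 9 \cdot 0 = 0$)
$R{\left(j \right)} = 0$
$R{\left(8 \right)} \left(-400 + \sqrt{-12 + v}\right) = 0 \left(-400 + \sqrt{-12 - 76}\right) = 0 \left(-400 + \sqrt{-88}\right) = 0 \left(-400 + 2 i \sqrt{22}\right) = 0$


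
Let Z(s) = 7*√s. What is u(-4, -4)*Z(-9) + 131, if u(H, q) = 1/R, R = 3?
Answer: 131 + 7*I ≈ 131.0 + 7.0*I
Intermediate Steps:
u(H, q) = ⅓ (u(H, q) = 1/3 = ⅓)
u(-4, -4)*Z(-9) + 131 = (7*√(-9))/3 + 131 = (7*(3*I))/3 + 131 = (21*I)/3 + 131 = 7*I + 131 = 131 + 7*I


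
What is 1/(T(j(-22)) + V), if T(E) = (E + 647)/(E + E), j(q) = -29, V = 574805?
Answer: 29/16669036 ≈ 1.7398e-6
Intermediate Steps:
T(E) = (647 + E)/(2*E) (T(E) = (647 + E)/((2*E)) = (647 + E)*(1/(2*E)) = (647 + E)/(2*E))
1/(T(j(-22)) + V) = 1/((½)*(647 - 29)/(-29) + 574805) = 1/((½)*(-1/29)*618 + 574805) = 1/(-309/29 + 574805) = 1/(16669036/29) = 29/16669036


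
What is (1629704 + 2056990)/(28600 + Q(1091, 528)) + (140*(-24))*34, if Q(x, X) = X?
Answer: -151086183/1324 ≈ -1.1411e+5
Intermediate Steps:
(1629704 + 2056990)/(28600 + Q(1091, 528)) + (140*(-24))*34 = (1629704 + 2056990)/(28600 + 528) + (140*(-24))*34 = 3686694/29128 - 3360*34 = 3686694*(1/29128) - 114240 = 167577/1324 - 114240 = -151086183/1324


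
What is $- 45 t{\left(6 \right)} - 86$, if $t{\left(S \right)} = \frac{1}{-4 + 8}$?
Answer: $- \frac{389}{4} \approx -97.25$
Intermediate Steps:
$t{\left(S \right)} = \frac{1}{4}$
$- 45 t{\left(6 \right)} - 86 = \left(-45\right) \frac{1}{4} - 86 = - \frac{45}{4} - 86 = - \frac{389}{4}$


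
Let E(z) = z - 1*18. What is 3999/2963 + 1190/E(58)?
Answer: 368593/11852 ≈ 31.100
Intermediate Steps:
E(z) = -18 + z (E(z) = z - 18 = -18 + z)
3999/2963 + 1190/E(58) = 3999/2963 + 1190/(-18 + 58) = 3999*(1/2963) + 1190/40 = 3999/2963 + 1190*(1/40) = 3999/2963 + 119/4 = 368593/11852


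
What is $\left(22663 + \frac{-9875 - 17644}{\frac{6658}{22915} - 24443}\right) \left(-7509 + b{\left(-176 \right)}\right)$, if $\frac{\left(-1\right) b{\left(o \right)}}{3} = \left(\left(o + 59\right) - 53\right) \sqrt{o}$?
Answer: $- \frac{95321371943319294}{560104687} + \frac{25896337563506640 i \sqrt{11}}{560104687} \approx -1.7018 \cdot 10^{8} + 1.5334 \cdot 10^{8} i$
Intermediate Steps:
$b{\left(o \right)} = - 3 \sqrt{o} \left(6 + o\right)$ ($b{\left(o \right)} = - 3 \left(\left(o + 59\right) - 53\right) \sqrt{o} = - 3 \left(\left(59 + o\right) - 53\right) \sqrt{o} = - 3 \left(6 + o\right) \sqrt{o} = - 3 \sqrt{o} \left(6 + o\right)$)
$\left(22663 + \frac{-9875 - 17644}{\frac{6658}{22915} - 24443}\right) \left(-7509 + b{\left(-176 \right)}\right) = \left(22663 + \frac{-9875 - 17644}{\frac{6658}{22915} - 24443}\right) \left(-7509 + 3 \sqrt{-176} \left(-6 - -176\right)\right) = \left(22663 - \frac{27519}{6658 \cdot \frac{1}{22915} - 24443}\right) \left(-7509 + 3 \cdot 4 i \sqrt{11} \left(-6 + 176\right)\right) = \left(22663 - \frac{27519}{\frac{6658}{22915} - 24443}\right) \left(-7509 + 3 \cdot 4 i \sqrt{11} \cdot 170\right) = \left(22663 - \frac{27519}{- \frac{560104687}{22915}}\right) \left(-7509 + 2040 i \sqrt{11}\right) = \left(22663 - - \frac{630597885}{560104687}\right) \left(-7509 + 2040 i \sqrt{11}\right) = \left(22663 + \frac{630597885}{560104687}\right) \left(-7509 + 2040 i \sqrt{11}\right) = \frac{12694283119366 \left(-7509 + 2040 i \sqrt{11}\right)}{560104687} = - \frac{95321371943319294}{560104687} + \frac{25896337563506640 i \sqrt{11}}{560104687}$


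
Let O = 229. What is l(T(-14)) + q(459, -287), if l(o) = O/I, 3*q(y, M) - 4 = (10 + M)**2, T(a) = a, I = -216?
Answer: 5524547/216 ≈ 25577.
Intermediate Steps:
q(y, M) = 4/3 + (10 + M)**2/3
l(o) = -229/216 (l(o) = 229/(-216) = 229*(-1/216) = -229/216)
l(T(-14)) + q(459, -287) = -229/216 + (4/3 + (10 - 287)**2/3) = -229/216 + (4/3 + (1/3)*(-277)**2) = -229/216 + (4/3 + (1/3)*76729) = -229/216 + (4/3 + 76729/3) = -229/216 + 76733/3 = 5524547/216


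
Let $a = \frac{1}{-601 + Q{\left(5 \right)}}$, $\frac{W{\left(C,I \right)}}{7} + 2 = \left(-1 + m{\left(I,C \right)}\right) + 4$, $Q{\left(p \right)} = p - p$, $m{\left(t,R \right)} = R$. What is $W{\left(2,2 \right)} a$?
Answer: $- \frac{21}{601} \approx -0.034942$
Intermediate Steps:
$Q{\left(p \right)} = 0$
$W{\left(C,I \right)} = 7 + 7 C$ ($W{\left(C,I \right)} = -14 + 7 \left(\left(-1 + C\right) + 4\right) = -14 + 7 \left(3 + C\right) = -14 + \left(21 + 7 C\right) = 7 + 7 C$)
$a = - \frac{1}{601}$ ($a = \frac{1}{-601 + 0} = \frac{1}{-601} = - \frac{1}{601} \approx -0.0016639$)
$W{\left(2,2 \right)} a = \left(7 + 7 \cdot 2\right) \left(- \frac{1}{601}\right) = \left(7 + 14\right) \left(- \frac{1}{601}\right) = 21 \left(- \frac{1}{601}\right) = - \frac{21}{601}$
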